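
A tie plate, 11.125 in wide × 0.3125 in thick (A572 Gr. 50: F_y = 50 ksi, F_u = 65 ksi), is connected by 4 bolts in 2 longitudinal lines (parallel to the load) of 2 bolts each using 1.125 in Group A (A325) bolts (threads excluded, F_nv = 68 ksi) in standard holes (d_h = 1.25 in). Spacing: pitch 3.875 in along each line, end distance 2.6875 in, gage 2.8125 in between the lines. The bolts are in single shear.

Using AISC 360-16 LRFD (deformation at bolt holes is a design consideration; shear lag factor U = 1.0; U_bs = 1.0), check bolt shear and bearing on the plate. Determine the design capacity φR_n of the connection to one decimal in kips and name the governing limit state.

Bolt shear: A_b = π(1.125)²/4 = 0.99402 in². φR_n = 0.75 × 68 × 0.99402 × 4 × 1 = 202.8 kips.
Bearing (0.3125 in plate, F_u = 65 ksi): end bolts L_c = 2.6875 − 1.25/2 = 2.0625, R_n = min(1.2×2.0625×0.3125×65, 2.4×1.125×0.3125×65) = 50.273 kips/bolt; interior L_c = 3.875 − 1.25 = 2.625, R_n = 54.844 kips/bolt. φR_n = 0.75 × (2×50.273 + 2×54.844) = 157.7 kips.
Governing: min(202.8, 157.7) = 157.7 kips → bearing.

157.7 kips (bearing governs)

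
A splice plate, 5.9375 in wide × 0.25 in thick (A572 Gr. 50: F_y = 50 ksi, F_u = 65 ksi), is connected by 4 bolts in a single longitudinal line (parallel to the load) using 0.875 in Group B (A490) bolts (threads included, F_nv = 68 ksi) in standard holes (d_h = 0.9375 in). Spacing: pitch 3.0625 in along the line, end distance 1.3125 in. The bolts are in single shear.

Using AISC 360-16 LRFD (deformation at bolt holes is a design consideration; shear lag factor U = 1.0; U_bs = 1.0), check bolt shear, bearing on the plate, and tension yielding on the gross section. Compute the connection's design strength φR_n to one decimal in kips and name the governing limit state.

Bolt shear: A_b = π(0.875)²/4 = 0.60132 in². φR_n = 0.75 × 68 × 0.60132 × 4 × 1 = 122.7 kips.
Bearing (0.25 in plate, F_u = 65 ksi): end bolts L_c = 1.3125 − 0.9375/2 = 0.84375, R_n = min(1.2×0.84375×0.25×65, 2.4×0.875×0.25×65) = 16.453 kips/bolt; interior L_c = 3.0625 − 0.9375 = 2.125, R_n = 34.125 kips/bolt. φR_n = 0.75 × (1×16.453 + 3×34.125) = 89.1 kips.
Tension yield (gross): A_g = 5.9375×0.25 = 1.4844 in². φR_n = 0.90 × 50 × 1.4844 = 66.8 kips.
Governing: min(122.7, 89.1, 66.8) = 66.8 kips → gross-section yield.

66.8 kips (gross-section yield governs)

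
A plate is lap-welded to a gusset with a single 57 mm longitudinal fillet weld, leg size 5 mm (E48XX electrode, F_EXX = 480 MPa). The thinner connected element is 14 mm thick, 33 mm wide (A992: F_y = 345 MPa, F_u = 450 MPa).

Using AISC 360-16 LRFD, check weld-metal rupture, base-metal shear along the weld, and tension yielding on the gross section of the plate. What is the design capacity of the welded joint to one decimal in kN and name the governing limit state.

Weld metal: throat = 0.707×5 = 3.535 mm, L = 57 mm. φR_n = 0.75 × 0.6 × 480 × 3.535 × 57 = 43.5 kN.
Base metal shear (14 mm plate): yield φR_n = 1.0×0.6×345×14×57 = 165.2 kN; rupture φR_n = 0.75×0.6×450×14×57 = 161.6 kN; take 161.6 kN (rupture).
Tension yield (gross): A_g = 33×14 = 462 mm². φR_n = 0.90 × 345 × 462 = 143.5 kN.
Governing: min(43.5, 161.6, 143.5) = 43.5 kN → weld metal.

43.5 kN (weld metal governs)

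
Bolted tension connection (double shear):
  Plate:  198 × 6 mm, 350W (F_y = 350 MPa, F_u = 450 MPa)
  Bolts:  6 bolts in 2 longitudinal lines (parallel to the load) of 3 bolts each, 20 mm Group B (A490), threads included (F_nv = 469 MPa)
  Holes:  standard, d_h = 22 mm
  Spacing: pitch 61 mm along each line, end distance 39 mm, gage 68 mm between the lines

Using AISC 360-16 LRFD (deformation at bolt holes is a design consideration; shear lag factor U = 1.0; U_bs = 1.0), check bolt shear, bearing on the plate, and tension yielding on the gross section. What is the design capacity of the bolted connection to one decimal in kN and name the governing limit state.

374.2 kN (gross-section yield governs)

Bolt shear: A_b = π(20)²/4 = 314.16 mm². φR_n = 0.75 × 469 × 314.16 × 6 × 2 = 1326.1 kN.
Bearing (6 mm plate, F_u = 450 MPa): end bolts L_c = 39 − 22/2 = 28, R_n = min(1.2×28×6×450, 2.4×20×6×450) = 90.72 kN/bolt; interior L_c = 61 − 22 = 39, R_n = 126.36 kN/bolt. φR_n = 0.75 × (2×90.72 + 4×126.36) = 515.2 kN.
Tension yield (gross): A_g = 198×6 = 1188 mm². φR_n = 0.90 × 350 × 1188 = 374.2 kN.
Governing: min(1326.1, 515.2, 374.2) = 374.2 kN → gross-section yield.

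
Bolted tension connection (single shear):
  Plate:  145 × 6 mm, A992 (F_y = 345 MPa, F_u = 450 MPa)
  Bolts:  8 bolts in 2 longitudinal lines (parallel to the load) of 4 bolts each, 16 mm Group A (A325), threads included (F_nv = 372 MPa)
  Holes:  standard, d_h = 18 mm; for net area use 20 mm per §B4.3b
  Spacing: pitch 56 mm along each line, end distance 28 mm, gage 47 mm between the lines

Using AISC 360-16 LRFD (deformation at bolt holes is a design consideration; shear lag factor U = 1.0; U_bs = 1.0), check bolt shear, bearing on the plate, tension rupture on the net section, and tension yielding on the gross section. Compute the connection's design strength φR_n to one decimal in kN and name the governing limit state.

Bolt shear: A_b = π(16)²/4 = 201.06 mm². φR_n = 0.75 × 372 × 201.06 × 8 × 1 = 448.8 kN.
Bearing (6 mm plate, F_u = 450 MPa): end bolts L_c = 28 − 18/2 = 19, R_n = min(1.2×19×6×450, 2.4×16×6×450) = 61.56 kN/bolt; interior L_c = 56 − 18 = 38, R_n = 103.68 kN/bolt. φR_n = 0.75 × (2×61.56 + 6×103.68) = 558.9 kN.
Tension rupture (net): A_n = (145 − 2×20)×6 = 630 mm² (U = 1.0, A_e = A_n). φR_n = 0.75 × 450 × 630 = 212.6 kN.
Tension yield (gross): A_g = 145×6 = 870 mm². φR_n = 0.90 × 345 × 870 = 270.1 kN.
Governing: min(448.8, 558.9, 212.6, 270.1) = 212.6 kN → net-section rupture.

212.6 kN (net-section rupture governs)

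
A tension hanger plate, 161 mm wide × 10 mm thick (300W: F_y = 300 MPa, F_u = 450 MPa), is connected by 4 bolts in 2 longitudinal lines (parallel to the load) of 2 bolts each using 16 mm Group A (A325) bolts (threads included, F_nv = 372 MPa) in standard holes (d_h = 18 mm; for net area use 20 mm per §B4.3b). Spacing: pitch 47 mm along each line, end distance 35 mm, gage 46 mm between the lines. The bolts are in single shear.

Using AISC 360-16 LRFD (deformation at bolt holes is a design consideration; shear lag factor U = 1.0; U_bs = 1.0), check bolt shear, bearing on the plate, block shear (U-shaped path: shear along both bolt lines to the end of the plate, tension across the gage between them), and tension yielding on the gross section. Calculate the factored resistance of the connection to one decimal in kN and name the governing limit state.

Bolt shear: A_b = π(16)²/4 = 201.06 mm². φR_n = 0.75 × 372 × 201.06 × 4 × 1 = 224.4 kN.
Bearing (10 mm plate, F_u = 450 MPa): end bolts L_c = 35 − 18/2 = 26, R_n = min(1.2×26×10×450, 2.4×16×10×450) = 140.4 kN/bolt; interior L_c = 47 − 18 = 29, R_n = 156.6 kN/bolt. φR_n = 0.75 × (2×140.4 + 2×156.6) = 445.5 kN.
Block shear: shear path 2×[35+1×47] = 2×82 mm, A_gv = 1640, A_nv = 2×(82 − 1.5×20)×10 = 1040 mm²; tension across gage: (46 − 1×20)×10 = 260 mm². R_n = min(0.6×450×1040, 0.6×300×1640) + 1.0×450×260 = min(280.8, 295.2) + 117 = 397.8 kN. φR_n = 0.75 × 397.8 = 298.4 kN.
Tension yield (gross): A_g = 161×10 = 1610 mm². φR_n = 0.90 × 300 × 1610 = 434.7 kN.
Governing: min(224.4, 445.5, 298.4, 434.7) = 224.4 kN → bolt shear.

224.4 kN (bolt shear governs)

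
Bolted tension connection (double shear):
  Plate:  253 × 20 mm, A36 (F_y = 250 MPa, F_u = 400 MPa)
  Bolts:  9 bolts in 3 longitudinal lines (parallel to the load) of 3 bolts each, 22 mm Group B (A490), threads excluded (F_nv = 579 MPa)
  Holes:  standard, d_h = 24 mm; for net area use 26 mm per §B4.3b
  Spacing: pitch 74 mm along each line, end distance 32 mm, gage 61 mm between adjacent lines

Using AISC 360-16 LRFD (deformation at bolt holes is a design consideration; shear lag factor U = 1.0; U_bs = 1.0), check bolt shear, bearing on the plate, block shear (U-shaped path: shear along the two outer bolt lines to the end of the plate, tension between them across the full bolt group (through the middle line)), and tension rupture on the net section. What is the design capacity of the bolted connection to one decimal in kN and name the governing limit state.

1050.0 kN (net-section rupture governs)

Bolt shear: A_b = π(22)²/4 = 380.13 mm². φR_n = 0.75 × 579 × 380.13 × 9 × 2 = 2971.3 kN.
Bearing (20 mm plate, F_u = 400 MPa): end bolts L_c = 32 − 24/2 = 20, R_n = min(1.2×20×20×400, 2.4×22×20×400) = 192 kN/bolt; interior L_c = 74 − 24 = 50, R_n = 422.4 kN/bolt. φR_n = 0.75 × (3×192 + 6×422.4) = 2332.8 kN.
Block shear: shear path 2×[32+2×74] = 2×180 mm, A_gv = 7200, A_nv = 2×(180 − 2.5×26)×20 = 4600 mm²; tension across gage: (122 − 2×26)×20 = 1400 mm². R_n = min(0.6×400×4600, 0.6×250×7200) + 1.0×400×1400 = min(1104, 1080) + 560 = 1640 kN. φR_n = 0.75 × 1640 = 1230.0 kN.
Tension rupture (net): A_n = (253 − 3×26)×20 = 3500 mm² (U = 1.0, A_e = A_n). φR_n = 0.75 × 400 × 3500 = 1050.0 kN.
Governing: min(2971.3, 2332.8, 1230.0, 1050.0) = 1050.0 kN → net-section rupture.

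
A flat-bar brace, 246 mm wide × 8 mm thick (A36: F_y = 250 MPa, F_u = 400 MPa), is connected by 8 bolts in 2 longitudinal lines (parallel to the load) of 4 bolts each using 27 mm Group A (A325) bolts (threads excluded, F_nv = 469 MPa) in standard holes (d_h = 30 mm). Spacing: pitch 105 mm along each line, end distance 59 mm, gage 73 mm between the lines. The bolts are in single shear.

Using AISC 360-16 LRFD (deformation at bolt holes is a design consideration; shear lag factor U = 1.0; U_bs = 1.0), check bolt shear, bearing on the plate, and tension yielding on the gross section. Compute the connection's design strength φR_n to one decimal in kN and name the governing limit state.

442.8 kN (gross-section yield governs)

Bolt shear: A_b = π(27)²/4 = 572.56 mm². φR_n = 0.75 × 469 × 572.56 × 8 × 1 = 1611.2 kN.
Bearing (8 mm plate, F_u = 400 MPa): end bolts L_c = 59 − 30/2 = 44, R_n = min(1.2×44×8×400, 2.4×27×8×400) = 168.96 kN/bolt; interior L_c = 105 − 30 = 75, R_n = 207.36 kN/bolt. φR_n = 0.75 × (2×168.96 + 6×207.36) = 1186.6 kN.
Tension yield (gross): A_g = 246×8 = 1968 mm². φR_n = 0.90 × 250 × 1968 = 442.8 kN.
Governing: min(1611.2, 1186.6, 442.8) = 442.8 kN → gross-section yield.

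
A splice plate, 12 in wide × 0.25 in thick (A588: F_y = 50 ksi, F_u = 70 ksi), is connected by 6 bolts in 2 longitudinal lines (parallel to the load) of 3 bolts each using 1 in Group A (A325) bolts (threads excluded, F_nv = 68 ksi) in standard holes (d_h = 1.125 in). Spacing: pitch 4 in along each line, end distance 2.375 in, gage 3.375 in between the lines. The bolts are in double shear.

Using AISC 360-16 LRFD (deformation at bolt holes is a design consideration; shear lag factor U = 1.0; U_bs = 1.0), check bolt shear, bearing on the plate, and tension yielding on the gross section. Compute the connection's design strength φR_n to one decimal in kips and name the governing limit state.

Bolt shear: A_b = π(1)²/4 = 0.7854 in². φR_n = 0.75 × 68 × 0.7854 × 6 × 2 = 480.7 kips.
Bearing (0.25 in plate, F_u = 70 ksi): end bolts L_c = 2.375 − 1.125/2 = 1.8125, R_n = min(1.2×1.8125×0.25×70, 2.4×1×0.25×70) = 38.063 kips/bolt; interior L_c = 4 − 1.125 = 2.875, R_n = 42 kips/bolt. φR_n = 0.75 × (2×38.063 + 4×42) = 183.1 kips.
Tension yield (gross): A_g = 12×0.25 = 3 in². φR_n = 0.90 × 50 × 3 = 135.0 kips.
Governing: min(480.7, 183.1, 135.0) = 135.0 kips → gross-section yield.

135.0 kips (gross-section yield governs)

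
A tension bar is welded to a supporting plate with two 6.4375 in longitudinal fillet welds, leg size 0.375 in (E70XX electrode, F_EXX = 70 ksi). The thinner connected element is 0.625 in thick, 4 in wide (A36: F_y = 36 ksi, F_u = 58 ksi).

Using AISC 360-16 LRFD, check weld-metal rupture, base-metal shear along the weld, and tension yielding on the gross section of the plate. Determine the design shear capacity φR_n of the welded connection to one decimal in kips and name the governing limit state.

Weld metal: throat = 0.707×0.375 = 0.26513 in, L = 2×6.4375 = 12.875 in. φR_n = 0.75 × 0.6 × 70 × 0.26513 × 12.875 = 107.5 kips.
Base metal shear (0.625 in plate): yield φR_n = 1.0×0.6×36×0.625×12.875 = 173.8 kips; rupture φR_n = 0.75×0.6×58×0.625×12.875 = 210.0 kips; take 173.8 kips (yield).
Tension yield (gross): A_g = 4×0.625 = 2.5 in². φR_n = 0.90 × 36 × 2.5 = 81.0 kips.
Governing: min(107.5, 173.8, 81.0) = 81.0 kips → gross-section yield.

81.0 kips (gross-section yield governs)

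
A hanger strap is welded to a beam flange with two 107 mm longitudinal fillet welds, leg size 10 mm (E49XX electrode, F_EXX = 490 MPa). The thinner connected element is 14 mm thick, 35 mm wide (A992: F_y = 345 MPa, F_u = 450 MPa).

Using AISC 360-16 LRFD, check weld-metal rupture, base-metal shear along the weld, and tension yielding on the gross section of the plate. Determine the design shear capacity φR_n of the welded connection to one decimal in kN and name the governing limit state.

152.1 kN (gross-section yield governs)

Weld metal: throat = 0.707×10 = 7.07 mm, L = 2×107 = 214 mm. φR_n = 0.75 × 0.6 × 490 × 7.07 × 214 = 333.6 kN.
Base metal shear (14 mm plate): yield φR_n = 1.0×0.6×345×14×214 = 620.2 kN; rupture φR_n = 0.75×0.6×450×14×214 = 606.7 kN; take 606.7 kN (rupture).
Tension yield (gross): A_g = 35×14 = 490 mm². φR_n = 0.90 × 345 × 490 = 152.1 kN.
Governing: min(333.6, 606.7, 152.1) = 152.1 kN → gross-section yield.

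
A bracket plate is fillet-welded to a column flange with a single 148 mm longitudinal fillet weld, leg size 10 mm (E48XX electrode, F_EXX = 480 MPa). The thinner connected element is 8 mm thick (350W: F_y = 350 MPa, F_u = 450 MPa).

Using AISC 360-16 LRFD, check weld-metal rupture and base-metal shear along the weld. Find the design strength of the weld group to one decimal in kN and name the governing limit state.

226.0 kN (weld metal governs)

Weld metal: throat = 0.707×10 = 7.07 mm, L = 148 mm. φR_n = 0.75 × 0.6 × 480 × 7.07 × 148 = 226.0 kN.
Base metal shear (8 mm plate): yield φR_n = 1.0×0.6×350×8×148 = 248.6 kN; rupture φR_n = 0.75×0.6×450×8×148 = 239.8 kN; take 239.8 kN (rupture).
Governing: min(226.0, 239.8) = 226.0 kN → weld metal.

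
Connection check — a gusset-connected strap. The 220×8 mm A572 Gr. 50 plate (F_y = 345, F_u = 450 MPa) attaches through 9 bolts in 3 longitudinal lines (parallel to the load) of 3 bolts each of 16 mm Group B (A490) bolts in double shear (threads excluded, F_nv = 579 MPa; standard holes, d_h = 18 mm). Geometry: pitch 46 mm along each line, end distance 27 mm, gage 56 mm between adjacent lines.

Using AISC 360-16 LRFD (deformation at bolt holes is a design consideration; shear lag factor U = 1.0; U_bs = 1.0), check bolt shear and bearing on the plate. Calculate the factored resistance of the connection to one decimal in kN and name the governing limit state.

719.3 kN (bearing governs)

Bolt shear: A_b = π(16)²/4 = 201.06 mm². φR_n = 0.75 × 579 × 201.06 × 9 × 2 = 1571.6 kN.
Bearing (8 mm plate, F_u = 450 MPa): end bolts L_c = 27 − 18/2 = 18, R_n = min(1.2×18×8×450, 2.4×16×8×450) = 77.76 kN/bolt; interior L_c = 46 − 18 = 28, R_n = 120.96 kN/bolt. φR_n = 0.75 × (3×77.76 + 6×120.96) = 719.3 kN.
Governing: min(1571.6, 719.3) = 719.3 kN → bearing.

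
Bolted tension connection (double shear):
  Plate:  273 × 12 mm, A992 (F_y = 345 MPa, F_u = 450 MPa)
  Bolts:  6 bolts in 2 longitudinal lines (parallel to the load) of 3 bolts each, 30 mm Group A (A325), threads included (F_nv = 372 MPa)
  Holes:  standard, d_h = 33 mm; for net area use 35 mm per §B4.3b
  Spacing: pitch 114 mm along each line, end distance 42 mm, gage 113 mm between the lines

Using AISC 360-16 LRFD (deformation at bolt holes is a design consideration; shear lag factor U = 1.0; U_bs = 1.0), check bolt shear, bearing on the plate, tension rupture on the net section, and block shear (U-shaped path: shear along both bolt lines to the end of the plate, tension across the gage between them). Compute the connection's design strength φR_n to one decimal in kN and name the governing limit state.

Bolt shear: A_b = π(30)²/4 = 706.86 mm². φR_n = 0.75 × 372 × 706.86 × 6 × 2 = 2366.6 kN.
Bearing (12 mm plate, F_u = 450 MPa): end bolts L_c = 42 − 33/2 = 25.5, R_n = min(1.2×25.5×12×450, 2.4×30×12×450) = 165.24 kN/bolt; interior L_c = 114 − 33 = 81, R_n = 388.8 kN/bolt. φR_n = 0.75 × (2×165.24 + 4×388.8) = 1414.3 kN.
Tension rupture (net): A_n = (273 − 2×35)×12 = 2436 mm² (U = 1.0, A_e = A_n). φR_n = 0.75 × 450 × 2436 = 822.2 kN.
Block shear: shear path 2×[42+2×114] = 2×270 mm, A_gv = 6480, A_nv = 2×(270 − 2.5×35)×12 = 4380 mm²; tension across gage: (113 − 1×35)×12 = 936 mm². R_n = min(0.6×450×4380, 0.6×345×6480) + 1.0×450×936 = min(1182.6, 1341.4) + 421.2 = 1603.8 kN. φR_n = 0.75 × 1603.8 = 1202.9 kN.
Governing: min(2366.6, 1414.3, 822.2, 1202.9) = 822.2 kN → net-section rupture.

822.2 kN (net-section rupture governs)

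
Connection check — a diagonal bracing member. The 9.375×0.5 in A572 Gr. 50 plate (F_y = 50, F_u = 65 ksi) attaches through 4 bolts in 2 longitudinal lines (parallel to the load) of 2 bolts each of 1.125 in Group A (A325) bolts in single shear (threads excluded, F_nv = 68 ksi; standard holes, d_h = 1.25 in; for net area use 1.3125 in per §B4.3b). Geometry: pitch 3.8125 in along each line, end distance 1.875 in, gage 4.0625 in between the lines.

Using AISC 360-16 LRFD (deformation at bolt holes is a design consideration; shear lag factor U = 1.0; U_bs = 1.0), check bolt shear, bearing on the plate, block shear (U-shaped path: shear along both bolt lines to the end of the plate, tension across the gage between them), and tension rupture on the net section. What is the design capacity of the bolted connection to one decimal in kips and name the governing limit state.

164.5 kips (net-section rupture governs)

Bolt shear: A_b = π(1.125)²/4 = 0.99402 in². φR_n = 0.75 × 68 × 0.99402 × 4 × 1 = 202.8 kips.
Bearing (0.5 in plate, F_u = 65 ksi): end bolts L_c = 1.875 − 1.25/2 = 1.25, R_n = min(1.2×1.25×0.5×65, 2.4×1.125×0.5×65) = 48.75 kips/bolt; interior L_c = 3.8125 − 1.25 = 2.5625, R_n = 87.75 kips/bolt. φR_n = 0.75 × (2×48.75 + 2×87.75) = 204.8 kips.
Block shear: shear path 2×[1.875+1×3.8125] = 2×5.6875 in, A_gv = 5.6875, A_nv = 2×(5.6875 − 1.5×1.3125)×0.5 = 3.7188 in²; tension across gage: (4.0625 − 1×1.3125)×0.5 = 1.375 in². R_n = min(0.6×65×3.7188, 0.6×50×5.6875) + 1.0×65×1.375 = min(145.03, 170.63) + 89.375 = 234.41 kips. φR_n = 0.75 × 234.41 = 175.8 kips.
Tension rupture (net): A_n = (9.375 − 2×1.3125)×0.5 = 3.375 in² (U = 1.0, A_e = A_n). φR_n = 0.75 × 65 × 3.375 = 164.5 kips.
Governing: min(202.8, 204.8, 175.8, 164.5) = 164.5 kips → net-section rupture.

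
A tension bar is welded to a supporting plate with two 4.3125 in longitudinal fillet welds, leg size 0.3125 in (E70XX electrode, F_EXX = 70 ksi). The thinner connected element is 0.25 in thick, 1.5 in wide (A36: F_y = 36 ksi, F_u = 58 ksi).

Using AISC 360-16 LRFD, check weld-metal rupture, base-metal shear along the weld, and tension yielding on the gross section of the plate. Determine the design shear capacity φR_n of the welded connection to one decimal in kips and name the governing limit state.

12.2 kips (gross-section yield governs)

Weld metal: throat = 0.707×0.3125 = 0.22094 in, L = 2×4.3125 = 8.625 in. φR_n = 0.75 × 0.6 × 70 × 0.22094 × 8.625 = 60.0 kips.
Base metal shear (0.25 in plate): yield φR_n = 1.0×0.6×36×0.25×8.625 = 46.6 kips; rupture φR_n = 0.75×0.6×58×0.25×8.625 = 56.3 kips; take 46.6 kips (yield).
Tension yield (gross): A_g = 1.5×0.25 = 0.375 in². φR_n = 0.90 × 36 × 0.375 = 12.2 kips.
Governing: min(60.0, 46.6, 12.2) = 12.2 kips → gross-section yield.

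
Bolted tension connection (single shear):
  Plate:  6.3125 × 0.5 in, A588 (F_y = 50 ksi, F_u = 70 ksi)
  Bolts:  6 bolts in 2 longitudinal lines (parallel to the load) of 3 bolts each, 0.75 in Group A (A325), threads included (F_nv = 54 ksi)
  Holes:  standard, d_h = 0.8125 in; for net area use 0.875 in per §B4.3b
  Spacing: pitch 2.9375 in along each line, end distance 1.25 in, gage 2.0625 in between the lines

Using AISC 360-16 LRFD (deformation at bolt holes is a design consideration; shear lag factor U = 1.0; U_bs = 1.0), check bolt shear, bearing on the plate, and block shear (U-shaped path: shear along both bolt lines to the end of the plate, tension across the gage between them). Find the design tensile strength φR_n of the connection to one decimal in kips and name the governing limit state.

107.4 kips (bolt shear governs)

Bolt shear: A_b = π(0.75)²/4 = 0.44179 in². φR_n = 0.75 × 54 × 0.44179 × 6 × 1 = 107.4 kips.
Bearing (0.5 in plate, F_u = 70 ksi): end bolts L_c = 1.25 − 0.8125/2 = 0.84375, R_n = min(1.2×0.84375×0.5×70, 2.4×0.75×0.5×70) = 35.438 kips/bolt; interior L_c = 2.9375 − 0.8125 = 2.125, R_n = 63 kips/bolt. φR_n = 0.75 × (2×35.438 + 4×63) = 242.2 kips.
Block shear: shear path 2×[1.25+2×2.9375] = 2×7.125 in, A_gv = 7.125, A_nv = 2×(7.125 − 2.5×0.875)×0.5 = 4.9375 in²; tension across gage: (2.0625 − 1×0.875)×0.5 = 0.59375 in². R_n = min(0.6×70×4.9375, 0.6×50×7.125) + 1.0×70×0.59375 = min(207.38, 213.75) + 41.563 = 248.94 kips. φR_n = 0.75 × 248.94 = 186.7 kips.
Governing: min(107.4, 242.2, 186.7) = 107.4 kips → bolt shear.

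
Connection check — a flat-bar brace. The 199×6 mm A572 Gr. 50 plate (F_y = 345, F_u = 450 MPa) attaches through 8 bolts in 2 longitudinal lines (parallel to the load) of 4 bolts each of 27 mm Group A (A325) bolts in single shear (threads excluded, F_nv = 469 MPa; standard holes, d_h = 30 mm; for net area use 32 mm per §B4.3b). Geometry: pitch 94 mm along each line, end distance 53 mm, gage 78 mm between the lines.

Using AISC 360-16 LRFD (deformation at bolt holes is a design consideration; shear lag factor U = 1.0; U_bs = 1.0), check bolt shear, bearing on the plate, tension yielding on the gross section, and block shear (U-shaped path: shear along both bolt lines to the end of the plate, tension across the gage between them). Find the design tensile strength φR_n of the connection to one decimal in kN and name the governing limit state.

Bolt shear: A_b = π(27)²/4 = 572.56 mm². φR_n = 0.75 × 469 × 572.56 × 8 × 1 = 1611.2 kN.
Bearing (6 mm plate, F_u = 450 MPa): end bolts L_c = 53 − 30/2 = 38, R_n = min(1.2×38×6×450, 2.4×27×6×450) = 123.12 kN/bolt; interior L_c = 94 − 30 = 64, R_n = 174.96 kN/bolt. φR_n = 0.75 × (2×123.12 + 6×174.96) = 972.0 kN.
Tension yield (gross): A_g = 199×6 = 1194 mm². φR_n = 0.90 × 345 × 1194 = 370.7 kN.
Block shear: shear path 2×[53+3×94] = 2×335 mm, A_gv = 4020, A_nv = 2×(335 − 3.5×32)×6 = 2676 mm²; tension across gage: (78 − 1×32)×6 = 276 mm². R_n = min(0.6×450×2676, 0.6×345×4020) + 1.0×450×276 = min(722.52, 832.14) + 124.2 = 846.72 kN. φR_n = 0.75 × 846.72 = 635.0 kN.
Governing: min(1611.2, 972.0, 370.7, 635.0) = 370.7 kN → gross-section yield.

370.7 kN (gross-section yield governs)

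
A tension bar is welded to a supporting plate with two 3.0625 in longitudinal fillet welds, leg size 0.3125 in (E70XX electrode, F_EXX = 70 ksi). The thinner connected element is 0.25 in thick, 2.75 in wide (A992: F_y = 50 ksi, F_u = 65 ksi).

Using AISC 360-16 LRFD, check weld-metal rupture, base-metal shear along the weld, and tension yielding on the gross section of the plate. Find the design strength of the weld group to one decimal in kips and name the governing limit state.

30.9 kips (gross-section yield governs)

Weld metal: throat = 0.707×0.3125 = 0.22094 in, L = 2×3.0625 = 6.125 in. φR_n = 0.75 × 0.6 × 70 × 0.22094 × 6.125 = 42.6 kips.
Base metal shear (0.25 in plate): yield φR_n = 1.0×0.6×50×0.25×6.125 = 45.9 kips; rupture φR_n = 0.75×0.6×65×0.25×6.125 = 44.8 kips; take 44.8 kips (rupture).
Tension yield (gross): A_g = 2.75×0.25 = 0.6875 in². φR_n = 0.90 × 50 × 0.6875 = 30.9 kips.
Governing: min(42.6, 44.8, 30.9) = 30.9 kips → gross-section yield.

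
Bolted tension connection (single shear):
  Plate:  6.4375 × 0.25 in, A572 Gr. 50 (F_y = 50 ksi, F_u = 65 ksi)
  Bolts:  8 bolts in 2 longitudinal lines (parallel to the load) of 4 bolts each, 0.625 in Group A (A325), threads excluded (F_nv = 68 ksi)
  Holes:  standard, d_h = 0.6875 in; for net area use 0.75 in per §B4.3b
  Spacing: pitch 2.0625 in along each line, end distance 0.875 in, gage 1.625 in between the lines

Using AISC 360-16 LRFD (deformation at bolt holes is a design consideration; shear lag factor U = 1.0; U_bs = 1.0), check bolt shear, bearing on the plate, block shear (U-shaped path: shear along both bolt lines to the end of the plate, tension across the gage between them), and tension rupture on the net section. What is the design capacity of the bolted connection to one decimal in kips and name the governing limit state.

60.2 kips (net-section rupture governs)

Bolt shear: A_b = π(0.625)²/4 = 0.3068 in². φR_n = 0.75 × 68 × 0.3068 × 8 × 1 = 125.2 kips.
Bearing (0.25 in plate, F_u = 65 ksi): end bolts L_c = 0.875 − 0.6875/2 = 0.53125, R_n = min(1.2×0.53125×0.25×65, 2.4×0.625×0.25×65) = 10.359 kips/bolt; interior L_c = 2.0625 − 0.6875 = 1.375, R_n = 24.375 kips/bolt. φR_n = 0.75 × (2×10.359 + 6×24.375) = 125.2 kips.
Block shear: shear path 2×[0.875+3×2.0625] = 2×7.0625 in, A_gv = 3.5313, A_nv = 2×(7.0625 − 3.5×0.75)×0.25 = 2.2188 in²; tension across gage: (1.625 − 1×0.75)×0.25 = 0.21875 in². R_n = min(0.6×65×2.2188, 0.6×50×3.5313) + 1.0×65×0.21875 = min(86.533, 105.94) + 14.219 = 100.75 kips. φR_n = 0.75 × 100.75 = 75.6 kips.
Tension rupture (net): A_n = (6.4375 − 2×0.75)×0.25 = 1.2344 in² (U = 1.0, A_e = A_n). φR_n = 0.75 × 65 × 1.2344 = 60.2 kips.
Governing: min(125.2, 125.2, 75.6, 60.2) = 60.2 kips → net-section rupture.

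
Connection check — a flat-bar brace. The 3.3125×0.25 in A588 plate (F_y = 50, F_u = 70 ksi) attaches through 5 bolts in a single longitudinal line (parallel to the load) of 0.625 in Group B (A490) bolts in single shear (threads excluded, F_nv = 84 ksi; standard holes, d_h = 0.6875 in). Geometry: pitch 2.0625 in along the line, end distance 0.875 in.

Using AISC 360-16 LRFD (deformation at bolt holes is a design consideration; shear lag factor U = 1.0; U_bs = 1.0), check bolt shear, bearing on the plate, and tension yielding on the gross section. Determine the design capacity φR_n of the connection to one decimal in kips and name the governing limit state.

Bolt shear: A_b = π(0.625)²/4 = 0.3068 in². φR_n = 0.75 × 84 × 0.3068 × 5 × 1 = 96.6 kips.
Bearing (0.25 in plate, F_u = 70 ksi): end bolts L_c = 0.875 − 0.6875/2 = 0.53125, R_n = min(1.2×0.53125×0.25×70, 2.4×0.625×0.25×70) = 11.156 kips/bolt; interior L_c = 2.0625 − 0.6875 = 1.375, R_n = 26.25 kips/bolt. φR_n = 0.75 × (1×11.156 + 4×26.25) = 87.1 kips.
Tension yield (gross): A_g = 3.3125×0.25 = 0.82813 in². φR_n = 0.90 × 50 × 0.82813 = 37.3 kips.
Governing: min(96.6, 87.1, 37.3) = 37.3 kips → gross-section yield.

37.3 kips (gross-section yield governs)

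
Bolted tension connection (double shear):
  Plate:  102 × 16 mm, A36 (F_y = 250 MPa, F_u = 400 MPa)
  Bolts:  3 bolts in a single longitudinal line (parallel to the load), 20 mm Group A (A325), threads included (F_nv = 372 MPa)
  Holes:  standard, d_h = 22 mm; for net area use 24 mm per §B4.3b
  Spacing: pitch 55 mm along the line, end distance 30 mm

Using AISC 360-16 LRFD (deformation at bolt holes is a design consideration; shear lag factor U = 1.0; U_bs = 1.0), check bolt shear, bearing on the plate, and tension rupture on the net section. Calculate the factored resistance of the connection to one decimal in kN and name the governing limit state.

Bolt shear: A_b = π(20)²/4 = 314.16 mm². φR_n = 0.75 × 372 × 314.16 × 3 × 2 = 525.9 kN.
Bearing (16 mm plate, F_u = 400 MPa): end bolts L_c = 30 − 22/2 = 19, R_n = min(1.2×19×16×400, 2.4×20×16×400) = 145.92 kN/bolt; interior L_c = 55 − 22 = 33, R_n = 253.44 kN/bolt. φR_n = 0.75 × (1×145.92 + 2×253.44) = 489.6 kN.
Tension rupture (net): A_n = (102 − 1×24)×16 = 1248 mm² (U = 1.0, A_e = A_n). φR_n = 0.75 × 400 × 1248 = 374.4 kN.
Governing: min(525.9, 489.6, 374.4) = 374.4 kN → net-section rupture.

374.4 kN (net-section rupture governs)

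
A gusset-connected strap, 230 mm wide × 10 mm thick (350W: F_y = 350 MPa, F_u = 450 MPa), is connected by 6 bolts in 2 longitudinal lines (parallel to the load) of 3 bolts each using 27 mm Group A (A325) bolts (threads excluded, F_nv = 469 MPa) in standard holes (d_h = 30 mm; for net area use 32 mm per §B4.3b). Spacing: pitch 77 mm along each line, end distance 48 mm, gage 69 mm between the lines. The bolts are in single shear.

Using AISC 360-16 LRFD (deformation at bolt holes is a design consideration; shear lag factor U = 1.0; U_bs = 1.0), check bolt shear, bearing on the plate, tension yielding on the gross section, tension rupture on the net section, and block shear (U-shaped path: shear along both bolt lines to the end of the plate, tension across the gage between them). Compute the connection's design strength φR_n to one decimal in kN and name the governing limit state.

Bolt shear: A_b = π(27)²/4 = 572.56 mm². φR_n = 0.75 × 469 × 572.56 × 6 × 1 = 1208.4 kN.
Bearing (10 mm plate, F_u = 450 MPa): end bolts L_c = 48 − 30/2 = 33, R_n = min(1.2×33×10×450, 2.4×27×10×450) = 178.2 kN/bolt; interior L_c = 77 − 30 = 47, R_n = 253.8 kN/bolt. φR_n = 0.75 × (2×178.2 + 4×253.8) = 1028.7 kN.
Tension yield (gross): A_g = 230×10 = 2300 mm². φR_n = 0.90 × 350 × 2300 = 724.5 kN.
Tension rupture (net): A_n = (230 − 2×32)×10 = 1660 mm² (U = 1.0, A_e = A_n). φR_n = 0.75 × 450 × 1660 = 560.3 kN.
Block shear: shear path 2×[48+2×77] = 2×202 mm, A_gv = 4040, A_nv = 2×(202 − 2.5×32)×10 = 2440 mm²; tension across gage: (69 − 1×32)×10 = 370 mm². R_n = min(0.6×450×2440, 0.6×350×4040) + 1.0×450×370 = min(658.8, 848.4) + 166.5 = 825.3 kN. φR_n = 0.75 × 825.3 = 619.0 kN.
Governing: min(1208.4, 1028.7, 724.5, 560.3, 619.0) = 560.3 kN → net-section rupture.

560.3 kN (net-section rupture governs)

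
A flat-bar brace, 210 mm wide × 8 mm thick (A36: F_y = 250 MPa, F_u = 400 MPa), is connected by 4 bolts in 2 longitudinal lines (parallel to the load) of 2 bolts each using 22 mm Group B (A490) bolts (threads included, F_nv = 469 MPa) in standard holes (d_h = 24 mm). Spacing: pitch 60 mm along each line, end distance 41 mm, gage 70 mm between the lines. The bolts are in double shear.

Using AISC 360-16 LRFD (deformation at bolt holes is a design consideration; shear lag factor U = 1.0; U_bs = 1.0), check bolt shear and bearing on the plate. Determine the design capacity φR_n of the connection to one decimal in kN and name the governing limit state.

Bolt shear: A_b = π(22)²/4 = 380.13 mm². φR_n = 0.75 × 469 × 380.13 × 4 × 2 = 1069.7 kN.
Bearing (8 mm plate, F_u = 400 MPa): end bolts L_c = 41 − 24/2 = 29, R_n = min(1.2×29×8×400, 2.4×22×8×400) = 111.36 kN/bolt; interior L_c = 60 − 24 = 36, R_n = 138.24 kN/bolt. φR_n = 0.75 × (2×111.36 + 2×138.24) = 374.4 kN.
Governing: min(1069.7, 374.4) = 374.4 kN → bearing.

374.4 kN (bearing governs)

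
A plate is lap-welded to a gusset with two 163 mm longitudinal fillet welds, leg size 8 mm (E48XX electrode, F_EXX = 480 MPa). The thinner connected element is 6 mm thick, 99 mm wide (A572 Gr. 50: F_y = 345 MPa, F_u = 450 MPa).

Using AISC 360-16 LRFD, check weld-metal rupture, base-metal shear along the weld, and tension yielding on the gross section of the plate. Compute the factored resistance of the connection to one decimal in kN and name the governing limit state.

184.4 kN (gross-section yield governs)

Weld metal: throat = 0.707×8 = 5.656 mm, L = 2×163 = 326 mm. φR_n = 0.75 × 0.6 × 480 × 5.656 × 326 = 398.3 kN.
Base metal shear (6 mm plate): yield φR_n = 1.0×0.6×345×6×326 = 404.9 kN; rupture φR_n = 0.75×0.6×450×6×326 = 396.1 kN; take 396.1 kN (rupture).
Tension yield (gross): A_g = 99×6 = 594 mm². φR_n = 0.90 × 345 × 594 = 184.4 kN.
Governing: min(398.3, 396.1, 184.4) = 184.4 kN → gross-section yield.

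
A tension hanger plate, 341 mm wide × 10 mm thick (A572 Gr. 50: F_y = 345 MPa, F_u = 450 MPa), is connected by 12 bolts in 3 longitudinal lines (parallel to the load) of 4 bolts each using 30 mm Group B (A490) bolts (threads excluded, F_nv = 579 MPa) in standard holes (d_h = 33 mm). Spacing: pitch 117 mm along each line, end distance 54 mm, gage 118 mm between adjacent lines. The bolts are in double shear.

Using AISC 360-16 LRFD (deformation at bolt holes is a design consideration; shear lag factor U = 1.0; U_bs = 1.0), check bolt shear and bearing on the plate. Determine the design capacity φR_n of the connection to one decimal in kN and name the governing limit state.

2642.6 kN (bearing governs)

Bolt shear: A_b = π(30)²/4 = 706.86 mm². φR_n = 0.75 × 579 × 706.86 × 12 × 2 = 7366.9 kN.
Bearing (10 mm plate, F_u = 450 MPa): end bolts L_c = 54 − 33/2 = 37.5, R_n = min(1.2×37.5×10×450, 2.4×30×10×450) = 202.5 kN/bolt; interior L_c = 117 − 33 = 84, R_n = 324 kN/bolt. φR_n = 0.75 × (3×202.5 + 9×324) = 2642.6 kN.
Governing: min(7366.9, 2642.6) = 2642.6 kN → bearing.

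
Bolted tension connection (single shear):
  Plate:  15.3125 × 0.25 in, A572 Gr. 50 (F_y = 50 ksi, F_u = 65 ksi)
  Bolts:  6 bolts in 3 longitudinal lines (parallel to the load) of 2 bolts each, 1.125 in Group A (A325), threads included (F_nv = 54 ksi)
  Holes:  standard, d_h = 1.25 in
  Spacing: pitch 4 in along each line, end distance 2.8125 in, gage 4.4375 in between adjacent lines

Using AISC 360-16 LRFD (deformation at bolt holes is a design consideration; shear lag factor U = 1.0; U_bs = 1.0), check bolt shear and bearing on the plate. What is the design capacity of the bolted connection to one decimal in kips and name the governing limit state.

Bolt shear: A_b = π(1.125)²/4 = 0.99402 in². φR_n = 0.75 × 54 × 0.99402 × 6 × 1 = 241.5 kips.
Bearing (0.25 in plate, F_u = 65 ksi): end bolts L_c = 2.8125 − 1.25/2 = 2.1875, R_n = min(1.2×2.1875×0.25×65, 2.4×1.125×0.25×65) = 42.656 kips/bolt; interior L_c = 4 − 1.25 = 2.75, R_n = 43.875 kips/bolt. φR_n = 0.75 × (3×42.656 + 3×43.875) = 194.7 kips.
Governing: min(241.5, 194.7) = 194.7 kips → bearing.

194.7 kips (bearing governs)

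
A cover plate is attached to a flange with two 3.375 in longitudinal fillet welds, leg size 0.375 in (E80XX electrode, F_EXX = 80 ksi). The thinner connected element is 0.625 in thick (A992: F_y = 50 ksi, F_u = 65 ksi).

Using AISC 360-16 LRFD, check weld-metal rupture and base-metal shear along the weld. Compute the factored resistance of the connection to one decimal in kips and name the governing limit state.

Weld metal: throat = 0.707×0.375 = 0.26513 in, L = 2×3.375 = 6.75 in. φR_n = 0.75 × 0.6 × 80 × 0.26513 × 6.75 = 64.4 kips.
Base metal shear (0.625 in plate): yield φR_n = 1.0×0.6×50×0.625×6.75 = 126.6 kips; rupture φR_n = 0.75×0.6×65×0.625×6.75 = 123.4 kips; take 123.4 kips (rupture).
Governing: min(64.4, 123.4) = 64.4 kips → weld metal.

64.4 kips (weld metal governs)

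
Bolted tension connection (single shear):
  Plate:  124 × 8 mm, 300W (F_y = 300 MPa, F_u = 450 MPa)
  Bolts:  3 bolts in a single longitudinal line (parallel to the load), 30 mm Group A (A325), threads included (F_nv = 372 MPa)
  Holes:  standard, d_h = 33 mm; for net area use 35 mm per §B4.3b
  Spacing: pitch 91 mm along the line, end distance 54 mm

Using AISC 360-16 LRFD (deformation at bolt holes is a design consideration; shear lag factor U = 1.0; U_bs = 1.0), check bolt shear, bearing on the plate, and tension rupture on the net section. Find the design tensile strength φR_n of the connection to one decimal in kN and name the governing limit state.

240.3 kN (net-section rupture governs)

Bolt shear: A_b = π(30)²/4 = 706.86 mm². φR_n = 0.75 × 372 × 706.86 × 3 × 1 = 591.6 kN.
Bearing (8 mm plate, F_u = 450 MPa): end bolts L_c = 54 − 33/2 = 37.5, R_n = min(1.2×37.5×8×450, 2.4×30×8×450) = 162 kN/bolt; interior L_c = 91 − 33 = 58, R_n = 250.56 kN/bolt. φR_n = 0.75 × (1×162 + 2×250.56) = 497.3 kN.
Tension rupture (net): A_n = (124 − 1×35)×8 = 712 mm² (U = 1.0, A_e = A_n). φR_n = 0.75 × 450 × 712 = 240.3 kN.
Governing: min(591.6, 497.3, 240.3) = 240.3 kN → net-section rupture.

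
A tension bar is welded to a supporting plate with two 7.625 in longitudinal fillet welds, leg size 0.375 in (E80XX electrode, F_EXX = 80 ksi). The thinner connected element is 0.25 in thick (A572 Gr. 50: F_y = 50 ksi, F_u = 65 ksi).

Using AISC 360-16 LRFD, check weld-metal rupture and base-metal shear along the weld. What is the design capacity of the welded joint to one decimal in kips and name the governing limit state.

111.5 kips (base-metal shear governs)

Weld metal: throat = 0.707×0.375 = 0.26513 in, L = 2×7.625 = 15.25 in. φR_n = 0.75 × 0.6 × 80 × 0.26513 × 15.25 = 145.6 kips.
Base metal shear (0.25 in plate): yield φR_n = 1.0×0.6×50×0.25×15.25 = 114.4 kips; rupture φR_n = 0.75×0.6×65×0.25×15.25 = 111.5 kips; take 111.5 kips (rupture).
Governing: min(145.6, 111.5) = 111.5 kips → base-metal shear.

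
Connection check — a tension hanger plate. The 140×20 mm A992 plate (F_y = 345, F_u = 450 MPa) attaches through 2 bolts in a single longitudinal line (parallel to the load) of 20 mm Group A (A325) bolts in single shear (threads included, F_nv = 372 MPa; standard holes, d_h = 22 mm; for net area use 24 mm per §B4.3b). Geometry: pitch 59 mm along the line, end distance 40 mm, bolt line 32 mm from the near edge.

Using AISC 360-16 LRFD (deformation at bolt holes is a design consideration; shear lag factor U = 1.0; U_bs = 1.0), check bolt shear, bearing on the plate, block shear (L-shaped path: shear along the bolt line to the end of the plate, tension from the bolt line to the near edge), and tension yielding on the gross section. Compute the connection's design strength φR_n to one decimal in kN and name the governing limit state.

Bolt shear: A_b = π(20)²/4 = 314.16 mm². φR_n = 0.75 × 372 × 314.16 × 2 × 1 = 175.3 kN.
Bearing (20 mm plate, F_u = 450 MPa): end bolts L_c = 40 − 22/2 = 29, R_n = min(1.2×29×20×450, 2.4×20×20×450) = 313.2 kN/bolt; interior L_c = 59 − 22 = 37, R_n = 399.6 kN/bolt. φR_n = 0.75 × (1×313.2 + 1×399.6) = 534.6 kN.
Block shear: shear path 1×[40+1×59] = 1×99 mm, A_gv = 1980, A_nv = 1×(99 − 1.5×24)×20 = 1260 mm²; tension to near edge: (32 − 0.5×24)×20 = 400 mm². R_n = min(0.6×450×1260, 0.6×345×1980) + 1.0×450×400 = min(340.2, 409.86) + 180 = 520.2 kN. φR_n = 0.75 × 520.2 = 390.2 kN.
Tension yield (gross): A_g = 140×20 = 2800 mm². φR_n = 0.90 × 345 × 2800 = 869.4 kN.
Governing: min(175.3, 534.6, 390.2, 869.4) = 175.3 kN → bolt shear.

175.3 kN (bolt shear governs)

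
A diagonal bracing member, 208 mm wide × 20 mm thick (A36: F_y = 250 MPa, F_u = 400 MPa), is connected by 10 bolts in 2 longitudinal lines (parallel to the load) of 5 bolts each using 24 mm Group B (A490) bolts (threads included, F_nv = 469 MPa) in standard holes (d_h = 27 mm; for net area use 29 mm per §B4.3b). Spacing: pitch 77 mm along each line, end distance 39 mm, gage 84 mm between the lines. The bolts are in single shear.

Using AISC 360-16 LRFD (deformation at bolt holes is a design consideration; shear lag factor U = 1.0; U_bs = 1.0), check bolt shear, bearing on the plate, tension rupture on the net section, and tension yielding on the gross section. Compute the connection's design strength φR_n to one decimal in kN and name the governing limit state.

Bolt shear: A_b = π(24)²/4 = 452.39 mm². φR_n = 0.75 × 469 × 452.39 × 10 × 1 = 1591.3 kN.
Bearing (20 mm plate, F_u = 400 MPa): end bolts L_c = 39 − 27/2 = 25.5, R_n = min(1.2×25.5×20×400, 2.4×24×20×400) = 244.8 kN/bolt; interior L_c = 77 − 27 = 50, R_n = 460.8 kN/bolt. φR_n = 0.75 × (2×244.8 + 8×460.8) = 3132.0 kN.
Tension rupture (net): A_n = (208 − 2×29)×20 = 3000 mm² (U = 1.0, A_e = A_n). φR_n = 0.75 × 400 × 3000 = 900.0 kN.
Tension yield (gross): A_g = 208×20 = 4160 mm². φR_n = 0.90 × 250 × 4160 = 936.0 kN.
Governing: min(1591.3, 3132.0, 900.0, 936.0) = 900.0 kN → net-section rupture.

900.0 kN (net-section rupture governs)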